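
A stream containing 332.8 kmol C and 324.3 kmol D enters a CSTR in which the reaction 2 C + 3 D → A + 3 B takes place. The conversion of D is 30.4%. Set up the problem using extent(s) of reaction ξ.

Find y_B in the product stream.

D reacted = 0.304 × 324.3 = 98.59 kmol; ν_D = −3, so ξ = 98.59/3 = 32.86 kmol.
Outlet amounts (n = n₀ + ν ξ):
  C: 332.8 − 2(32.86) = 267.1
  D: 324.3 − 3(32.86) = 225.7
  A: 0 + 1(32.86) = 32.86
  B: 0 + 3(32.86) = 98.59
Total out = 624.2 kmol; y_B = 98.59 / 624.2 = 0.1579.

0.158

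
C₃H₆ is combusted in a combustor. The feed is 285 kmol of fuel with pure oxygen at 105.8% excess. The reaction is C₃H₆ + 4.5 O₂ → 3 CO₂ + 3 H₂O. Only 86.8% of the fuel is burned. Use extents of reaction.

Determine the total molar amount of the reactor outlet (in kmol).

Stoichiometric O₂ = 4.5 × 285 = 1282 kmol; O₂ fed = 1282 × 2.058 = 2639 kmol.
Fuel reacted = 0.868 × 285 → ξ = 247.4 kmol.
Outlet (n = n₀ + ν ξ):
  C₃H₆: 285 − 1(247.4) = 37.62
  O₂: 2639 − 4.5(247.4) = 1526
  CO₂: 0 + 3(247.4) = 742.1
  H₂O: 0 + 3(247.4) = 742.1
Total out = 37.62 + 1526 + 742.1 + 742.1 = 3048 kmol.

3050 kmol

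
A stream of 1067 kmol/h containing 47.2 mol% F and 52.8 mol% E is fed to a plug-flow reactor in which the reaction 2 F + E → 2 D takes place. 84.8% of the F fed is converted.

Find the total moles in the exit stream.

F reacted = 0.848 × 503.6 = 427.1 kmol/h; ν_F = −2, so ξ = 427.1/2 = 213.5 kmol/h.
Outlet amounts (n = n₀ + ν ξ):
  F: 503.6 − 2(213.5) = 76.55
  E: 563.4 − 1(213.5) = 349.8
  D: 0 + 2(213.5) = 427.1
Total out = 76.55 + 349.8 + 427.1 = 853.5 kmol/h.

853 kmol/h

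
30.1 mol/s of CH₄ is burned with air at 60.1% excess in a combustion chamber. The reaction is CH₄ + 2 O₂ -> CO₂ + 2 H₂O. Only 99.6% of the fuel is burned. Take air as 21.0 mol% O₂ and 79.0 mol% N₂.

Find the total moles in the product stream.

Stoichiometric O₂ = 2 × 30.1 = 60.2 mol/s; O₂ fed = 60.2 × 1.601 = 96.38 mol/s.
N₂ fed = 96.38 × 79/21 = 362.6 mol/s.
Fuel reacted = 0.996 × 30.1 → ξ = 29.98 mol/s.
Outlet (n = n₀ + ν ξ):
  CH₄: 30.1 − 1(29.98) = 0.1204
  O₂: 96.38 − 2(29.98) = 36.42
  N₂: 362.6 (inert)
  CO₂: 0 + 1(29.98) = 29.98
  H₂O: 0 + 2(29.98) = 59.96
Total out = 0.1204 + 36.42 + 362.6 + 29.98 + 59.96 = 489.1 mol/s.

489 mol/s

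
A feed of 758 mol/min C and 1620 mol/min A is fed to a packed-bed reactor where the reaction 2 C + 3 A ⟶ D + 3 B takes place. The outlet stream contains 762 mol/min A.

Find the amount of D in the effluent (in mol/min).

For A: n = n₀ − 3ξ → 762 = 1620 − 3ξ, giving ξ = 286 mol/min.
Outlet amounts (n = n₀ + ν ξ):
  C: 758 − 2(286) = 186
  A: 1620 − 3(286) = 762
  D: 0 + 1(286) = 286
  B: 0 + 3(286) = 858

286 mol/min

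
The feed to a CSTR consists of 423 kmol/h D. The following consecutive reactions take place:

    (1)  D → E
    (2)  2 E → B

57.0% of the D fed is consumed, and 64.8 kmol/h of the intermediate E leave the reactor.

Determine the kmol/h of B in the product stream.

Conversion of D: D consumed = 1ξ₁ = 0.57 × 423 → ξ₁ = 241.1 kmol/h.
E balance: n_E = 0 + 1ξ₁ − 2ξ₂ = 64.8 → ξ₂ = (1·241.1 − 64.8)/2 = 88.16 kmol/h.
Outlet amounts (n = n₀ + Σ ν·ξ):
  D: 423 − 1(241.1) = 181.9
  E: 0 + 1(241.1) − 2(88.16) = 64.8
  B: 0 + 1(88.16) = 88.16

88.2 kmol/h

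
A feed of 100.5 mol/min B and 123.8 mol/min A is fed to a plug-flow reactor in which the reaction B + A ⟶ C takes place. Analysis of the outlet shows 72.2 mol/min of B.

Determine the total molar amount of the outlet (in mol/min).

For B: n = n₀ − 1ξ → 72.2 = 100.5 − 1ξ, giving ξ = 28.3 mol/min.
Outlet amounts (n = n₀ + ν ξ):
  B: 100.5 − 1(28.3) = 72.2
  A: 123.8 − 1(28.3) = 95.5
  C: 0 + 1(28.3) = 28.3
Total out = 72.2 + 95.5 + 28.3 = 196 mol/min.

196 mol/min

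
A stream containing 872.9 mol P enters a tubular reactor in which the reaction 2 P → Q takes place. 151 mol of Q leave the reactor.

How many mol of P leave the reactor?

571 mol

For Q: n = n₀ + 1ξ → 151 = 0 + 1ξ, giving ξ = 151 mol.
Outlet amounts (n = n₀ + ν ξ):
  P: 872.9 − 2(151) = 570.9
  Q: 0 + 1(151) = 151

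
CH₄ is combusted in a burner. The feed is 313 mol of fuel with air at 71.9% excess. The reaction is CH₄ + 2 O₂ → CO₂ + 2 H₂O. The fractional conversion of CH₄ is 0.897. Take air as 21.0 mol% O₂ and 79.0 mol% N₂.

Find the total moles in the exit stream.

Stoichiometric O₂ = 2 × 313 = 626 mol; O₂ fed = 626 × 1.719 = 1076 mol.
N₂ fed = 1076 × 79/21 = 4048 mol.
Fuel reacted = 0.897 × 313 → ξ = 280.8 mol.
Outlet (n = n₀ + ν ξ):
  CH₄: 313 − 1(280.8) = 32.24
  O₂: 1076 − 2(280.8) = 514.6
  N₂: 4048 (inert)
  CO₂: 0 + 1(280.8) = 280.8
  H₂O: 0 + 2(280.8) = 561.5
Total out = 32.24 + 514.6 + 4048 + 280.8 + 561.5 = 5437 mol.

5440 mol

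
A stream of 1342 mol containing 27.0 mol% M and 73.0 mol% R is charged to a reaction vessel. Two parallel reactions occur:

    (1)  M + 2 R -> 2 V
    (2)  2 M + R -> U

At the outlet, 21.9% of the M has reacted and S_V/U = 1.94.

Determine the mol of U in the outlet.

26.7 mol

Conversion of M: M consumed = 0.219 × 362.3 = 79.35 mol = 1ξ₁ + 2ξ₂.
Selectivity: 2ξ₁ / (1ξ₂) = 1.94 → ξ₁ = 0.97 ξ₂.
Substitute: (1·0.97 + 2) ξ₂ = 79.35 → ξ₂ = 26.72 mol, ξ₁ = 25.92 mol.
Outlet amounts (n = n₀ + Σ ν·ξ):
  M: 362.3 − 1(25.92) − 2(26.72) = 283
  R: 979.7 − 2(25.92) − 1(26.72) = 901.1
  V: 0 + 2(25.92) = 51.83
  U: 0 + 1(26.72) = 26.72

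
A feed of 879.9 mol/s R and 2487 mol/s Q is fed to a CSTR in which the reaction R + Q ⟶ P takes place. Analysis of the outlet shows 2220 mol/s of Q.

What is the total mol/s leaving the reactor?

For Q: n = n₀ − 1ξ → 2220 = 2487 − 1ξ, giving ξ = 267 mol/s.
Outlet amounts (n = n₀ + ν ξ):
  R: 879.9 − 1(267) = 612.9
  Q: 2487 − 1(267) = 2220
  P: 0 + 1(267) = 267
Total out = 612.9 + 2220 + 267 = 3100 mol/s.

3100 mol/s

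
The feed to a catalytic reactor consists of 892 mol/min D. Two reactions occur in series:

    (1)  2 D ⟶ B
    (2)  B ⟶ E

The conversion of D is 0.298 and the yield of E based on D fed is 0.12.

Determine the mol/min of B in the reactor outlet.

25.9 mol/min

Conversion of D: D consumed = 2ξ₁ = 0.298 × 892 → ξ₁ = 132.9 mol/min.
Yield of E: 1ξ₂ / 892 = 0.12 → ξ₂ = 107 mol/min.
Outlet amounts (n = n₀ + Σ ν·ξ):
  D: 892 − 2(132.9) = 626.2
  B: 0 + 1(132.9) − 1(107) = 25.87
  E: 0 + 1(107) = 107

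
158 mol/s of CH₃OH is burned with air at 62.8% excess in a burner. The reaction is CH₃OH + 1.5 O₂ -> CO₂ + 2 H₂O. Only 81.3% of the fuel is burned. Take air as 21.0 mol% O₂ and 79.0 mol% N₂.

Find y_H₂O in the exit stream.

Stoichiometric O₂ = 1.5 × 158 = 237 mol/s; O₂ fed = 237 × 1.628 = 385.8 mol/s.
N₂ fed = 385.8 × 79/21 = 1451 mol/s.
Fuel reacted = 0.813 × 158 → ξ = 128.5 mol/s.
Outlet (n = n₀ + ν ξ):
  CH₃OH: 158 − 1(128.5) = 29.55
  O₂: 385.8 − 1.5(128.5) = 193.2
  N₂: 1451 (inert)
  CO₂: 0 + 1(128.5) = 128.5
  H₂O: 0 + 2(128.5) = 256.9
Total out = 2060 mol/s; y_H₂O = 256.9 / 2060 = 0.1247.

0.125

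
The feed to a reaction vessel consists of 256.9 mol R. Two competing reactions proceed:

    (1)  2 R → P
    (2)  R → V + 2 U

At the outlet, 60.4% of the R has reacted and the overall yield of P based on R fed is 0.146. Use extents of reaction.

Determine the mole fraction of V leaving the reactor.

Yield of P: 1ξ₁ / 256.9 = 0.146 → ξ₁ = 37.51 mol.
Conversion of R: 2ξ₁ + 1ξ₂ = 0.604 × 256.9 = 155.2 → ξ₂ = 80.15 mol.
Outlet amounts (n = n₀ + Σ ν·ξ):
  R: 256.9 − 2(37.51) − 1(80.15) = 101.7
  P: 0 + 1(37.51) = 37.51
  V: 0 + 1(80.15) = 80.15
  U: 0 + 2(80.15) = 160.3
Total out = 379.7 mol; y_V = 80.15 / 379.7 = 0.2111.

0.211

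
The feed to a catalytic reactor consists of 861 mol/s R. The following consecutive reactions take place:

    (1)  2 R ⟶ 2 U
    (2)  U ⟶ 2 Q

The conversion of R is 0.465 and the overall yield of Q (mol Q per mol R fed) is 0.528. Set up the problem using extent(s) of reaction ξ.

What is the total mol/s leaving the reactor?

Conversion of R: R consumed = 2ξ₁ = 0.465 × 861 → ξ₁ = 200.2 mol/s.
Yield of Q: 2ξ₂ / 861 = 0.528 → ξ₂ = 227.3 mol/s.
Outlet amounts (n = n₀ + Σ ν·ξ):
  R: 861 − 2(200.2) = 460.6
  U: 0 + 2(200.2) − 1(227.3) = 173.1
  Q: 0 + 2(227.3) = 454.6
Total out = 460.6 + 173.1 + 454.6 = 1088 mol/s.

1090 mol/s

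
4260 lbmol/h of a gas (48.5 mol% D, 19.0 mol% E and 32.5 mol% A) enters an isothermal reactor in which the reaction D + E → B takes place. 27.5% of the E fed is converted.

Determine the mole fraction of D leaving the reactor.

0.457

E reacted = 0.275 × 809.4 = 222.6 lbmol/h; ν_E = −1, so ξ = 222.6/1 = 222.6 lbmol/h.
Outlet amounts (n = n₀ + ν ξ):
  D: 2066 − 1(222.6) = 1844
  E: 809.4 − 1(222.6) = 586.8
  B: 0 + 1(222.6) = 222.6
  A: 1384 (inert)
Total out = 4037 lbmol/h; y_D = 1844 / 4037 = 0.4566.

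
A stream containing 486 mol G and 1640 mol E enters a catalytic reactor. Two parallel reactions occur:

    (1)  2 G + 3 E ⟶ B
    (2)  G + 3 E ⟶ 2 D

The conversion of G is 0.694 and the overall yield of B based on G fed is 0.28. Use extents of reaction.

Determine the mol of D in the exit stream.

Yield of B: 1ξ₁ / 486 = 0.28 → ξ₁ = 136.1 mol.
Conversion of G: 2ξ₁ + 1ξ₂ = 0.694 × 486 = 337.3 → ξ₂ = 65.12 mol.
Outlet amounts (n = n₀ + Σ ν·ξ):
  G: 486 − 2(136.1) − 1(65.12) = 148.7
  E: 1640 − 3(136.1) − 3(65.12) = 1036
  B: 0 + 1(136.1) = 136.1
  D: 0 + 2(65.12) = 130.2

130 mol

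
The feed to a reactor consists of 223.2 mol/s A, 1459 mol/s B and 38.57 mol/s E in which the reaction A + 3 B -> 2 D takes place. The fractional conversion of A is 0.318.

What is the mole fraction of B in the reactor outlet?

0.789

A reacted = 0.318 × 223.2 = 70.98 mol/s; ν_A = −1, so ξ = 70.98/1 = 70.98 mol/s.
Outlet amounts (n = n₀ + ν ξ):
  A: 223.2 − 1(70.98) = 152.2
  B: 1459 − 3(70.98) = 1246
  D: 0 + 2(70.98) = 142
  E: 38.57 (inert)
Total out = 1579 mol/s; y_B = 1246 / 1579 = 0.7892.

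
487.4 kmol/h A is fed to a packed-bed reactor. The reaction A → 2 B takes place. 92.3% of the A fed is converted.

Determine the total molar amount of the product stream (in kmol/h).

937 kmol/h

A reacted = 0.923 × 487.4 = 449.9 kmol/h; ν_A = −1, so ξ = 449.9/1 = 449.9 kmol/h.
Outlet amounts (n = n₀ + ν ξ):
  A: 487.4 − 1(449.9) = 37.53
  B: 0 + 2(449.9) = 899.7
Total out = 37.53 + 899.7 = 937.3 kmol/h.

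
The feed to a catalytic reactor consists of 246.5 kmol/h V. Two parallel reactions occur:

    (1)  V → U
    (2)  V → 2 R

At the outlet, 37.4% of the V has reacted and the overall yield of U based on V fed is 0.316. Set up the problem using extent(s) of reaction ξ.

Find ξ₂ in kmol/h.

Yield of U: 1ξ₁ / 246.5 = 0.316 → ξ₁ = 77.89 kmol/h.
Conversion of V: 1ξ₁ + 1ξ₂ = 0.374 × 246.5 = 92.19 → ξ₂ = 14.3 kmol/h.
Outlet amounts (n = n₀ + Σ ν·ξ):
  V: 246.5 − 1(77.89) − 1(14.3) = 154.3
  U: 0 + 1(77.89) = 77.89
  R: 0 + 2(14.3) = 28.59

ξ₂ = 14.3 kmol/h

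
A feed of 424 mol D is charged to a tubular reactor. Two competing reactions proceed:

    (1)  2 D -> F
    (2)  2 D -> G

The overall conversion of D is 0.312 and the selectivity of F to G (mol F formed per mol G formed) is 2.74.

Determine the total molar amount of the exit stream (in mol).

Conversion of D: D consumed = 0.312 × 424 = 132.3 mol = 2ξ₁ + 2ξ₂.
Selectivity: 1ξ₁ / (1ξ₂) = 2.74 → ξ₁ = 2.74 ξ₂.
Substitute: (2·2.74 + 2) ξ₂ = 132.3 → ξ₂ = 17.69 mol, ξ₁ = 48.46 mol.
Outlet amounts (n = n₀ + Σ ν·ξ):
  D: 424 − 2(48.46) − 2(17.69) = 291.7
  F: 0 + 1(48.46) = 48.46
  G: 0 + 1(17.69) = 17.69
Total out = 291.7 + 48.46 + 17.69 = 357.9 mol.

358 mol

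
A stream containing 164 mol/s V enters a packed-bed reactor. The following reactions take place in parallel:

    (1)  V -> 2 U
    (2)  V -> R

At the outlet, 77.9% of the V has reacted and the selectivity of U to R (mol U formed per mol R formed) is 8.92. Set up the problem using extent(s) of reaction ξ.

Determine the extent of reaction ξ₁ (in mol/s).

Conversion of V: V consumed = 0.779 × 164 = 127.8 mol/s = 1ξ₁ + 1ξ₂.
Selectivity: 2ξ₁ / (1ξ₂) = 8.92 → ξ₁ = 4.46 ξ₂.
Substitute: (1·4.46 + 1) ξ₂ = 127.8 → ξ₂ = 23.4 mol/s, ξ₁ = 104.4 mol/s.
Outlet amounts (n = n₀ + Σ ν·ξ):
  V: 164 − 1(104.4) − 1(23.4) = 36.24
  U: 0 + 2(104.4) = 208.7
  R: 0 + 1(23.4) = 23.4

ξ₁ = 104 mol/s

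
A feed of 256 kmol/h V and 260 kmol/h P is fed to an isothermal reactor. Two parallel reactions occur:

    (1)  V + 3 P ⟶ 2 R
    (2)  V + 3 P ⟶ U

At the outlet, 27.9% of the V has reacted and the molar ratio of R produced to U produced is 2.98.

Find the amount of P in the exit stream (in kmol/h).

Conversion of V: V consumed = 0.279 × 256 = 71.42 kmol/h = 1ξ₁ + 1ξ₂.
Selectivity: 2ξ₁ / (1ξ₂) = 2.98 → ξ₁ = 1.49 ξ₂.
Substitute: (1·1.49 + 1) ξ₂ = 71.42 → ξ₂ = 28.68 kmol/h, ξ₁ = 42.74 kmol/h.
Outlet amounts (n = n₀ + Σ ν·ξ):
  V: 256 − 1(42.74) − 1(28.68) = 184.6
  P: 260 − 3(42.74) − 3(28.68) = 45.73
  R: 0 + 2(42.74) = 85.48
  U: 0 + 1(28.68) = 28.68

45.7 kmol/h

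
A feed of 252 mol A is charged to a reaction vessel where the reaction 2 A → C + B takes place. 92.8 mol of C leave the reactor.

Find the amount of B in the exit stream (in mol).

For C: n = n₀ + 1ξ → 92.8 = 0 + 1ξ, giving ξ = 92.8 mol.
Outlet amounts (n = n₀ + ν ξ):
  A: 252 − 2(92.8) = 66.4
  C: 0 + 1(92.8) = 92.8
  B: 0 + 1(92.8) = 92.8

92.8 mol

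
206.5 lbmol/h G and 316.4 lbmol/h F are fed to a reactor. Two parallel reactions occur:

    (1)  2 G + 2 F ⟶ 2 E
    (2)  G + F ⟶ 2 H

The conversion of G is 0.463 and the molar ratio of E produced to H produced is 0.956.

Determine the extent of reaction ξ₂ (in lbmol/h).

ξ₂ = 32.8 lbmol/h

Conversion of G: G consumed = 0.463 × 206.5 = 95.61 lbmol/h = 2ξ₁ + 1ξ₂.
Selectivity: 2ξ₁ / (2ξ₂) = 0.956 → ξ₁ = 0.956 ξ₂.
Substitute: (2·0.956 + 1) ξ₂ = 95.61 → ξ₂ = 32.83 lbmol/h, ξ₁ = 31.39 lbmol/h.
Outlet amounts (n = n₀ + Σ ν·ξ):
  G: 206.5 − 2(31.39) − 1(32.83) = 110.9
  F: 316.4 − 2(31.39) − 1(32.83) = 220.8
  E: 0 + 2(31.39) = 62.78
  H: 0 + 2(32.83) = 65.67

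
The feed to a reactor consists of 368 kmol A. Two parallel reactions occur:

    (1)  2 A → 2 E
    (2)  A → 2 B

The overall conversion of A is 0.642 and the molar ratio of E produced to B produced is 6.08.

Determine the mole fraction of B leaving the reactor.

Conversion of A: A consumed = 0.642 × 368 = 236.3 kmol = 2ξ₁ + 1ξ₂.
Selectivity: 2ξ₁ / (2ξ₂) = 6.08 → ξ₁ = 6.08 ξ₂.
Substitute: (2·6.08 + 1) ξ₂ = 236.3 → ξ₂ = 17.95 kmol, ξ₁ = 109.2 kmol.
Outlet amounts (n = n₀ + Σ ν·ξ):
  A: 368 − 2(109.2) − 1(17.95) = 131.7
  E: 0 + 2(109.2) = 218.3
  B: 0 + 2(17.95) = 35.91
Total out = 386 kmol; y_B = 35.91 / 386 = 0.09303.

0.093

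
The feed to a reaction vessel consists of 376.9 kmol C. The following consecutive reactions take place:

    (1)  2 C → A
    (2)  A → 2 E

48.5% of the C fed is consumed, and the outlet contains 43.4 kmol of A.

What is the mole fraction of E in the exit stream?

0.288

Conversion of C: C consumed = 2ξ₁ = 0.485 × 376.9 → ξ₁ = 91.4 kmol.
A balance: n_A = 0 + 1ξ₁ − 1ξ₂ = 43.4 → ξ₂ = (1·91.4 − 43.4)/1 = 48 kmol.
Outlet amounts (n = n₀ + Σ ν·ξ):
  C: 376.9 − 2(91.4) = 194.1
  A: 0 + 1(91.4) − 1(48) = 43.4
  E: 0 + 2(48) = 96
Total out = 333.5 kmol; y_E = 96 / 333.5 = 0.2878.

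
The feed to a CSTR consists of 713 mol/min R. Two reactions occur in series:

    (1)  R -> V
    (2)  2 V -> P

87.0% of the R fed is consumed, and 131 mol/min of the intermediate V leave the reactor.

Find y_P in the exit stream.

0.522

Conversion of R: R consumed = 1ξ₁ = 0.87 × 713 → ξ₁ = 620.3 mol/min.
V balance: n_V = 0 + 1ξ₁ − 2ξ₂ = 131 → ξ₂ = (1·620.3 − 131)/2 = 244.7 mol/min.
Outlet amounts (n = n₀ + Σ ν·ξ):
  R: 713 − 1(620.3) = 92.69
  V: 0 + 1(620.3) − 2(244.7) = 131
  P: 0 + 1(244.7) = 244.7
Total out = 468.3 mol/min; y_P = 244.7 / 468.3 = 0.5224.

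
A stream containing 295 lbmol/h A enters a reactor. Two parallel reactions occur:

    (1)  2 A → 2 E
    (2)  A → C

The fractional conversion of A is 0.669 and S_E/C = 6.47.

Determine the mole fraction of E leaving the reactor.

0.579

Conversion of A: A consumed = 0.669 × 295 = 197.4 lbmol/h = 2ξ₁ + 1ξ₂.
Selectivity: 2ξ₁ / (1ξ₂) = 6.47 → ξ₁ = 3.235 ξ₂.
Substitute: (2·3.235 + 1) ξ₂ = 197.4 → ξ₂ = 26.42 lbmol/h, ξ₁ = 85.47 lbmol/h.
Outlet amounts (n = n₀ + Σ ν·ξ):
  A: 295 − 2(85.47) − 1(26.42) = 97.65
  E: 0 + 2(85.47) = 170.9
  C: 0 + 1(26.42) = 26.42
Total out = 295 lbmol/h; y_E = 170.9 / 295 = 0.5794.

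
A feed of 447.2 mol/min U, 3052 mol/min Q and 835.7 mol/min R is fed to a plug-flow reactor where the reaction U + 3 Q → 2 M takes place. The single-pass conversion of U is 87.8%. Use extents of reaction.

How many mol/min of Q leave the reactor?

1870 mol/min

U reacted = 0.878 × 447.2 = 392.6 mol/min; ν_U = −1, so ξ = 392.6/1 = 392.6 mol/min.
Outlet amounts (n = n₀ + ν ξ):
  U: 447.2 − 1(392.6) = 54.56
  Q: 3052 − 3(392.6) = 1874
  M: 0 + 2(392.6) = 785.3
  R: 835.7 (inert)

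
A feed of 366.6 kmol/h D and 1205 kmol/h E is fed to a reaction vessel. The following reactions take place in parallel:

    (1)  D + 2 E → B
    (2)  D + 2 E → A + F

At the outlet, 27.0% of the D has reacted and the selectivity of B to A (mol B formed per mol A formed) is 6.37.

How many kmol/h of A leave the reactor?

13.4 kmol/h

Conversion of D: D consumed = 0.27 × 366.6 = 98.98 kmol/h = 1ξ₁ + 1ξ₂.
Selectivity: 1ξ₁ / (1ξ₂) = 6.37 → ξ₁ = 6.37 ξ₂.
Substitute: (1·6.37 + 1) ξ₂ = 98.98 → ξ₂ = 13.43 kmol/h, ξ₁ = 85.55 kmol/h.
Outlet amounts (n = n₀ + Σ ν·ξ):
  D: 366.6 − 1(85.55) − 1(13.43) = 267.6
  E: 1205 − 2(85.55) − 2(13.43) = 1007
  B: 0 + 1(85.55) = 85.55
  A: 0 + 1(13.43) = 13.43
  F: 0 + 1(13.43) = 13.43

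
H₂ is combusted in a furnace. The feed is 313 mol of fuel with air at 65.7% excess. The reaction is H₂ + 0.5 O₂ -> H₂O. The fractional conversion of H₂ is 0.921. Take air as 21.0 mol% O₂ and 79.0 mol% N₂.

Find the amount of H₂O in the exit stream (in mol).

Stoichiometric O₂ = 0.5 × 313 = 156.5 mol; O₂ fed = 156.5 × 1.657 = 259.3 mol.
N₂ fed = 259.3 × 79/21 = 975.5 mol.
Fuel reacted = 0.921 × 313 → ξ = 288.3 mol.
Outlet (n = n₀ + ν ξ):
  H₂: 313 − 1(288.3) = 24.73
  O₂: 259.3 − 0.5(288.3) = 115.2
  N₂: 975.5 (inert)
  H₂O: 0 + 1(288.3) = 288.3

288 mol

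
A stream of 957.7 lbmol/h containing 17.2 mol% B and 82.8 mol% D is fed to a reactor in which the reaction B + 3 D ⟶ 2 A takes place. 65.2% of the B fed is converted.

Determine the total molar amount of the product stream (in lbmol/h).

743 lbmol/h

B reacted = 0.652 × 164.7 = 107.4 lbmol/h; ν_B = −1, so ξ = 107.4/1 = 107.4 lbmol/h.
Outlet amounts (n = n₀ + ν ξ):
  B: 164.7 − 1(107.4) = 57.32
  D: 793 − 3(107.4) = 470.8
  A: 0 + 2(107.4) = 214.8
Total out = 57.32 + 470.8 + 214.8 = 742.9 lbmol/h.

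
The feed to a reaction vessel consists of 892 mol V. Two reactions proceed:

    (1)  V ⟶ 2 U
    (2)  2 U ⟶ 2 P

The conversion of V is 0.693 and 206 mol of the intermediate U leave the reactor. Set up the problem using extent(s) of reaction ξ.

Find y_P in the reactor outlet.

Conversion of V: V consumed = 1ξ₁ = 0.693 × 892 → ξ₁ = 618.2 mol.
U balance: n_U = 0 + 2ξ₁ − 2ξ₂ = 206 → ξ₂ = (2·618.2 − 206)/2 = 515.2 mol.
Outlet amounts (n = n₀ + Σ ν·ξ):
  V: 892 − 1(618.2) = 273.8
  U: 0 + 2(618.2) − 2(515.2) = 206
  P: 0 + 2(515.2) = 1030
Total out = 1510 mol; y_P = 1030 / 1510 = 0.6823.

0.682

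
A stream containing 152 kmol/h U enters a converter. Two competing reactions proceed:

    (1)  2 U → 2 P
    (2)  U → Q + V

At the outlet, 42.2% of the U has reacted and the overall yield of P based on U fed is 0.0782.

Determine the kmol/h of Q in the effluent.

52.3 kmol/h

Yield of P: 2ξ₁ / 152 = 0.0782 → ξ₁ = 5.943 kmol/h.
Conversion of U: 2ξ₁ + 1ξ₂ = 0.422 × 152 = 64.14 → ξ₂ = 52.26 kmol/h.
Outlet amounts (n = n₀ + Σ ν·ξ):
  U: 152 − 2(5.943) − 1(52.26) = 87.86
  P: 0 + 2(5.943) = 11.89
  Q: 0 + 1(52.26) = 52.26
  V: 0 + 1(52.26) = 52.26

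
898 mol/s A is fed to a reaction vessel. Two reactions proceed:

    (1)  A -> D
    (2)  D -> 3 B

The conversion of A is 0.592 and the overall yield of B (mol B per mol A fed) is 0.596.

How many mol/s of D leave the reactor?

Conversion of A: A consumed = 1ξ₁ = 0.592 × 898 → ξ₁ = 531.6 mol/s.
Yield of B: 3ξ₂ / 898 = 0.596 → ξ₂ = 178.4 mol/s.
Outlet amounts (n = n₀ + Σ ν·ξ):
  A: 898 − 1(531.6) = 366.4
  D: 0 + 1(531.6) − 1(178.4) = 353.2
  B: 0 + 3(178.4) = 535.2

353 mol/s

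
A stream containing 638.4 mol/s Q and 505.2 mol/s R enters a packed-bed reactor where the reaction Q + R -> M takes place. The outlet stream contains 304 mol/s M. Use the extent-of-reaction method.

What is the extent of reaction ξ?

ξ = 304 mol/s

For M: n = n₀ + 1ξ → 304 = 0 + 1ξ, giving ξ = 304 mol/s.
Outlet amounts (n = n₀ + ν ξ):
  Q: 638.4 − 1(304) = 334.4
  R: 505.2 − 1(304) = 201.2
  M: 0 + 1(304) = 304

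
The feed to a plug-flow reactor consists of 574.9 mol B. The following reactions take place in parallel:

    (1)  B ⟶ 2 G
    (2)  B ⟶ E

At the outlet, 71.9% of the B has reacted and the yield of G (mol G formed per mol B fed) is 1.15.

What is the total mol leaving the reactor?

905 mol

Yield of G: 2ξ₁ / 574.9 = 1.15 → ξ₁ = 330.6 mol.
Conversion of B: 1ξ₁ + 1ξ₂ = 0.719 × 574.9 = 413.4 → ξ₂ = 82.79 mol.
Outlet amounts (n = n₀ + Σ ν·ξ):
  B: 574.9 − 1(330.6) − 1(82.79) = 161.5
  G: 0 + 2(330.6) = 661.1
  E: 0 + 1(82.79) = 82.79
Total out = 161.5 + 661.1 + 82.79 = 905.5 mol.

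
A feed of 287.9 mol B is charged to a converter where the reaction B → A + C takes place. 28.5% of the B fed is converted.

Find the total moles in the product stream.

B reacted = 0.285 × 287.9 = 82.05 mol; ν_B = −1, so ξ = 82.05/1 = 82.05 mol.
Outlet amounts (n = n₀ + ν ξ):
  B: 287.9 − 1(82.05) = 205.8
  A: 0 + 1(82.05) = 82.05
  C: 0 + 1(82.05) = 82.05
Total out = 205.8 + 82.05 + 82.05 = 370 mol.

370 mol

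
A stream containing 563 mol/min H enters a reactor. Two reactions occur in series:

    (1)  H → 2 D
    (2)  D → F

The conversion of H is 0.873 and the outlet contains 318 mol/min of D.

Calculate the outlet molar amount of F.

665 mol/min

Conversion of H: H consumed = 1ξ₁ = 0.873 × 563 → ξ₁ = 491.5 mol/min.
D balance: n_D = 0 + 2ξ₁ − 1ξ₂ = 318 → ξ₂ = (2·491.5 − 318)/1 = 665 mol/min.
Outlet amounts (n = n₀ + Σ ν·ξ):
  H: 563 − 1(491.5) = 71.5
  D: 0 + 2(491.5) − 1(665) = 318
  F: 0 + 1(665) = 665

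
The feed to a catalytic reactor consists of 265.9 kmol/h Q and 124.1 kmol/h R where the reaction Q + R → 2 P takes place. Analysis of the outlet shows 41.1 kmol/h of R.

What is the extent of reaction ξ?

ξ = 83 kmol/h

For R: n = n₀ − 1ξ → 41.1 = 124.1 − 1ξ, giving ξ = 83 kmol/h.
Outlet amounts (n = n₀ + ν ξ):
  Q: 265.9 − 1(83) = 182.9
  R: 124.1 − 1(83) = 41.1
  P: 0 + 2(83) = 166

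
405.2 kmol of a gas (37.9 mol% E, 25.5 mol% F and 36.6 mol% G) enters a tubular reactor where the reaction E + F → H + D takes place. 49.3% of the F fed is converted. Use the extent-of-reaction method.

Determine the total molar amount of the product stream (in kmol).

405 kmol

F reacted = 0.493 × 103.3 = 50.94 kmol; ν_F = −1, so ξ = 50.94/1 = 50.94 kmol.
Outlet amounts (n = n₀ + ν ξ):
  E: 153.6 − 1(50.94) = 102.6
  F: 103.3 − 1(50.94) = 52.39
  H: 0 + 1(50.94) = 50.94
  D: 0 + 1(50.94) = 50.94
  G: 148.3 (inert)
Total out = 102.6 + 52.39 + 50.94 + 50.94 + 148.3 = 405.2 kmol.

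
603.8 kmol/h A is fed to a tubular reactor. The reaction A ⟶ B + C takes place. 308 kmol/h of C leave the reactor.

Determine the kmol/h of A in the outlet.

296 kmol/h

For C: n = n₀ + 1ξ → 308 = 0 + 1ξ, giving ξ = 308 kmol/h.
Outlet amounts (n = n₀ + ν ξ):
  A: 603.8 − 1(308) = 295.8
  B: 0 + 1(308) = 308
  C: 0 + 1(308) = 308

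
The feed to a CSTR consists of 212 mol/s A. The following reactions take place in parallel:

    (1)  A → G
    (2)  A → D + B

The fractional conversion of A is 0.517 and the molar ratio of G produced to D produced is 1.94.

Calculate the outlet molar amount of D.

37.3 mol/s

Conversion of A: A consumed = 0.517 × 212 = 109.6 mol/s = 1ξ₁ + 1ξ₂.
Selectivity: 1ξ₁ / (1ξ₂) = 1.94 → ξ₁ = 1.94 ξ₂.
Substitute: (1·1.94 + 1) ξ₂ = 109.6 → ξ₂ = 37.28 mol/s, ξ₁ = 72.32 mol/s.
Outlet amounts (n = n₀ + Σ ν·ξ):
  A: 212 − 1(72.32) − 1(37.28) = 102.4
  G: 0 + 1(72.32) = 72.32
  D: 0 + 1(37.28) = 37.28
  B: 0 + 1(37.28) = 37.28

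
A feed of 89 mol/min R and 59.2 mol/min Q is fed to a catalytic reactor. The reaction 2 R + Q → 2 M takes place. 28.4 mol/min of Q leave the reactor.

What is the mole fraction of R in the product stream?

0.233

For Q: n = n₀ − 1ξ → 28.4 = 59.2 − 1ξ, giving ξ = 30.8 mol/min.
Outlet amounts (n = n₀ + ν ξ):
  R: 89 − 2(30.8) = 27.4
  Q: 59.2 − 1(30.8) = 28.4
  M: 0 + 2(30.8) = 61.6
Total out = 117.4 mol/min; y_R = 27.4 / 117.4 = 0.2334.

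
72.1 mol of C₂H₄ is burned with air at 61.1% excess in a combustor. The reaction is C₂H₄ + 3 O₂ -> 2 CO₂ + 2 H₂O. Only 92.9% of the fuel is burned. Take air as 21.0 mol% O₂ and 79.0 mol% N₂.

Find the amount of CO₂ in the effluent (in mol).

134 mol

Stoichiometric O₂ = 3 × 72.1 = 216.3 mol; O₂ fed = 216.3 × 1.611 = 348.5 mol.
N₂ fed = 348.5 × 79/21 = 1311 mol.
Fuel reacted = 0.929 × 72.1 → ξ = 66.98 mol.
Outlet (n = n₀ + ν ξ):
  C₂H₄: 72.1 − 1(66.98) = 5.119
  O₂: 348.5 − 3(66.98) = 147.5
  N₂: 1311 (inert)
  CO₂: 0 + 2(66.98) = 134
  H₂O: 0 + 2(66.98) = 134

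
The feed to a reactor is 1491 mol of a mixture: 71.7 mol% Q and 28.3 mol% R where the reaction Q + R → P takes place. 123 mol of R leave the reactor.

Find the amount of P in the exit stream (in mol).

299 mol

For R: n = n₀ − 1ξ → 123 = 422 − 1ξ, giving ξ = 299 mol.
Outlet amounts (n = n₀ + ν ξ):
  Q: 1069 − 1(299) = 770.1
  R: 422 − 1(299) = 123
  P: 0 + 1(299) = 299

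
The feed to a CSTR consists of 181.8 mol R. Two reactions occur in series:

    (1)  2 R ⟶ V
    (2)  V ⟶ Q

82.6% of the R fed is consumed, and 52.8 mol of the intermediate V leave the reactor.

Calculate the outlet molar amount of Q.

22.3 mol

Conversion of R: R consumed = 2ξ₁ = 0.826 × 181.8 → ξ₁ = 75.08 mol.
V balance: n_V = 0 + 1ξ₁ − 1ξ₂ = 52.8 → ξ₂ = (1·75.08 − 52.8)/1 = 22.28 mol.
Outlet amounts (n = n₀ + Σ ν·ξ):
  R: 181.8 − 2(75.08) = 31.63
  V: 0 + 1(75.08) − 1(22.28) = 52.8
  Q: 0 + 1(22.28) = 22.28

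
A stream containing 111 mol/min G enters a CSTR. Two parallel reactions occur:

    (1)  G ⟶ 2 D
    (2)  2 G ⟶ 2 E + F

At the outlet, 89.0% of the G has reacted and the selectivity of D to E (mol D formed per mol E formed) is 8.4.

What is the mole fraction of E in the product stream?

Conversion of G: G consumed = 0.89 × 111 = 98.79 mol/min = 1ξ₁ + 2ξ₂.
Selectivity: 2ξ₁ / (2ξ₂) = 8.4 → ξ₁ = 8.4 ξ₂.
Substitute: (1·8.4 + 2) ξ₂ = 98.79 → ξ₂ = 9.499 mol/min, ξ₁ = 79.79 mol/min.
Outlet amounts (n = n₀ + Σ ν·ξ):
  G: 111 − 1(79.79) − 2(9.499) = 12.21
  D: 0 + 2(79.79) = 159.6
  E: 0 + 2(9.499) = 19
  F: 0 + 1(9.499) = 9.499
Total out = 200.3 mol/min; y_E = 19 / 200.3 = 0.09485.

0.0949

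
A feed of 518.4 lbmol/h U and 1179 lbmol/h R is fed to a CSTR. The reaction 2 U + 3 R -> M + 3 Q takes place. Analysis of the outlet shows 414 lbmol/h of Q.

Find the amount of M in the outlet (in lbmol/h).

138 lbmol/h

For Q: n = n₀ + 3ξ → 414 = 0 + 3ξ, giving ξ = 138 lbmol/h.
Outlet amounts (n = n₀ + ν ξ):
  U: 518.4 − 2(138) = 242.4
  R: 1179 − 3(138) = 765
  M: 0 + 1(138) = 138
  Q: 0 + 3(138) = 414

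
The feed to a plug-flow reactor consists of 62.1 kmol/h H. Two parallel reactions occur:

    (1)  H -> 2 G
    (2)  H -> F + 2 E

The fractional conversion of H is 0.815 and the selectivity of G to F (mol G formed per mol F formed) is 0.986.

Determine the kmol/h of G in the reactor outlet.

33.4 kmol/h

Conversion of H: H consumed = 0.815 × 62.1 = 50.61 kmol/h = 1ξ₁ + 1ξ₂.
Selectivity: 2ξ₁ / (1ξ₂) = 0.986 → ξ₁ = 0.493 ξ₂.
Substitute: (1·0.493 + 1) ξ₂ = 50.61 → ξ₂ = 33.9 kmol/h, ξ₁ = 16.71 kmol/h.
Outlet amounts (n = n₀ + Σ ν·ξ):
  H: 62.1 − 1(16.71) − 1(33.9) = 11.49
  G: 0 + 2(16.71) = 33.42
  F: 0 + 1(33.9) = 33.9
  E: 0 + 2(33.9) = 67.8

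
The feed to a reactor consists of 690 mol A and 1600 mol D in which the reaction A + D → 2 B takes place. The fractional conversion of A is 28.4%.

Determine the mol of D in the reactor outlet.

1400 mol

A reacted = 0.284 × 690 = 196 mol; ν_A = −1, so ξ = 196/1 = 196 mol.
Outlet amounts (n = n₀ + ν ξ):
  A: 690 − 1(196) = 494
  D: 1600 − 1(196) = 1404
  B: 0 + 2(196) = 391.9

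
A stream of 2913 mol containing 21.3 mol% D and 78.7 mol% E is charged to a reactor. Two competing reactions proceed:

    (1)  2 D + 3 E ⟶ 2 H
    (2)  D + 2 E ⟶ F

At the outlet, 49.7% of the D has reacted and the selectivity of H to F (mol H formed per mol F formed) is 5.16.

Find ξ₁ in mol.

ξ₁ = 129 mol

Conversion of D: D consumed = 0.497 × 620.5 = 308.4 mol = 2ξ₁ + 1ξ₂.
Selectivity: 2ξ₁ / (1ξ₂) = 5.16 → ξ₁ = 2.58 ξ₂.
Substitute: (2·2.58 + 1) ξ₂ = 308.4 → ξ₂ = 50.06 mol, ξ₁ = 129.2 mol.
Outlet amounts (n = n₀ + Σ ν·ξ):
  D: 620.5 − 2(129.2) − 1(50.06) = 312.1
  E: 2293 − 3(129.2) − 2(50.06) = 1805
  H: 0 + 2(129.2) = 258.3
  F: 0 + 1(50.06) = 50.06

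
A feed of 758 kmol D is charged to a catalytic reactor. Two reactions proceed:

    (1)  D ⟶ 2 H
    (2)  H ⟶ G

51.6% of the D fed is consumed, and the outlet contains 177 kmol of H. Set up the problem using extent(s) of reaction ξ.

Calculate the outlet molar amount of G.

Conversion of D: D consumed = 1ξ₁ = 0.516 × 758 → ξ₁ = 391.1 kmol.
H balance: n_H = 0 + 2ξ₁ − 1ξ₂ = 177 → ξ₂ = (2·391.1 − 177)/1 = 605.3 kmol.
Outlet amounts (n = n₀ + Σ ν·ξ):
  D: 758 − 1(391.1) = 366.9
  H: 0 + 2(391.1) − 1(605.3) = 177
  G: 0 + 1(605.3) = 605.3

605 kmol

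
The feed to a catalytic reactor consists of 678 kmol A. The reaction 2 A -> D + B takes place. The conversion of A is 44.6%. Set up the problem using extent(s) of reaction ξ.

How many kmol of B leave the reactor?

A reacted = 0.446 × 678 = 302.4 kmol; ν_A = −2, so ξ = 302.4/2 = 151.2 kmol.
Outlet amounts (n = n₀ + ν ξ):
  A: 678 − 2(151.2) = 375.6
  D: 0 + 1(151.2) = 151.2
  B: 0 + 1(151.2) = 151.2

151 kmol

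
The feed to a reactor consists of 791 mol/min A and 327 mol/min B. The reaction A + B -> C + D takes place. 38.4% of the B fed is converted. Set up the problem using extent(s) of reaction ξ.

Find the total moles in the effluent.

1120 mol/min

B reacted = 0.384 × 327 = 125.6 mol/min; ν_B = −1, so ξ = 125.6/1 = 125.6 mol/min.
Outlet amounts (n = n₀ + ν ξ):
  A: 791 − 1(125.6) = 665.4
  B: 327 − 1(125.6) = 201.4
  C: 0 + 1(125.6) = 125.6
  D: 0 + 1(125.6) = 125.6
Total out = 665.4 + 201.4 + 125.6 + 125.6 = 1118 mol/min.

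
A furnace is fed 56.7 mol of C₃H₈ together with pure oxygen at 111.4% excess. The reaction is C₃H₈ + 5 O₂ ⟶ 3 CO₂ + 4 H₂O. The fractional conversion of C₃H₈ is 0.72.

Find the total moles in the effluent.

Stoichiometric O₂ = 5 × 56.7 = 283.5 mol; O₂ fed = 283.5 × 2.114 = 599.3 mol.
Fuel reacted = 0.72 × 56.7 → ξ = 40.82 mol.
Outlet (n = n₀ + ν ξ):
  C₃H₈: 56.7 − 1(40.82) = 15.88
  O₂: 599.3 − 5(40.82) = 395.2
  CO₂: 0 + 3(40.82) = 122.5
  H₂O: 0 + 4(40.82) = 163.3
Total out = 15.88 + 395.2 + 122.5 + 163.3 = 696.8 mol.

697 mol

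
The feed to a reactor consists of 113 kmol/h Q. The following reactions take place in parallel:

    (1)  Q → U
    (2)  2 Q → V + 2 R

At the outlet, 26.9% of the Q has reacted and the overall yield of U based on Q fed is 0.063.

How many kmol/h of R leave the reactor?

Yield of U: 1ξ₁ / 113 = 0.063 → ξ₁ = 7.119 kmol/h.
Conversion of Q: 1ξ₁ + 2ξ₂ = 0.269 × 113 = 30.4 → ξ₂ = 11.64 kmol/h.
Outlet amounts (n = n₀ + Σ ν·ξ):
  Q: 113 − 1(7.119) − 2(11.64) = 82.6
  U: 0 + 1(7.119) = 7.119
  V: 0 + 1(11.64) = 11.64
  R: 0 + 2(11.64) = 23.28

23.3 kmol/h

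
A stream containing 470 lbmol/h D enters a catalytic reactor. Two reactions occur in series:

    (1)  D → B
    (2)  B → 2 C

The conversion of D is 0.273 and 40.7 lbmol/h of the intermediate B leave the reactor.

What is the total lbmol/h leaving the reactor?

558 lbmol/h

Conversion of D: D consumed = 1ξ₁ = 0.273 × 470 → ξ₁ = 128.3 lbmol/h.
B balance: n_B = 0 + 1ξ₁ − 1ξ₂ = 40.7 → ξ₂ = (1·128.3 − 40.7)/1 = 87.61 lbmol/h.
Outlet amounts (n = n₀ + Σ ν·ξ):
  D: 470 − 1(128.3) = 341.7
  B: 0 + 1(128.3) − 1(87.61) = 40.7
  C: 0 + 2(87.61) = 175.2
Total out = 341.7 + 40.7 + 175.2 = 557.6 lbmol/h.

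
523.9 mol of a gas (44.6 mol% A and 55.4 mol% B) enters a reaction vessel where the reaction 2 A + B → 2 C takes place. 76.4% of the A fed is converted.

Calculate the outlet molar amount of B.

A reacted = 0.764 × 233.7 = 178.5 mol; ν_A = −2, so ξ = 178.5/2 = 89.26 mol.
Outlet amounts (n = n₀ + ν ξ):
  A: 233.7 − 2(89.26) = 55.14
  B: 290.2 − 1(89.26) = 201
  C: 0 + 2(89.26) = 178.5

201 mol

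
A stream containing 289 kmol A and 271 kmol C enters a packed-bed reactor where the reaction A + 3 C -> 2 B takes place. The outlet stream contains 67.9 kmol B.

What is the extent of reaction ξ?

ξ = 34 kmol

For B: n = n₀ + 2ξ → 67.9 = 0 + 2ξ, giving ξ = 33.95 kmol.
Outlet amounts (n = n₀ + ν ξ):
  A: 289 − 1(33.95) = 255.1
  C: 271 − 3(33.95) = 169.1
  B: 0 + 2(33.95) = 67.9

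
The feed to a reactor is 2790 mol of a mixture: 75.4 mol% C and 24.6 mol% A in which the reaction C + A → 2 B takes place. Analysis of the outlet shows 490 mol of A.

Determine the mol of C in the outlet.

1910 mol

For A: n = n₀ − 1ξ → 490 = 686.3 − 1ξ, giving ξ = 196.3 mol.
Outlet amounts (n = n₀ + ν ξ):
  C: 2104 − 1(196.3) = 1907
  A: 686.3 − 1(196.3) = 490
  B: 0 + 2(196.3) = 392.7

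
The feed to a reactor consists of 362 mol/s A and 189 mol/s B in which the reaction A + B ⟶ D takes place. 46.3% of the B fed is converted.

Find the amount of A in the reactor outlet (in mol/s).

274 mol/s

B reacted = 0.463 × 189 = 87.51 mol/s; ν_B = −1, so ξ = 87.51/1 = 87.51 mol/s.
Outlet amounts (n = n₀ + ν ξ):
  A: 362 − 1(87.51) = 274.5
  B: 189 − 1(87.51) = 101.5
  D: 0 + 1(87.51) = 87.51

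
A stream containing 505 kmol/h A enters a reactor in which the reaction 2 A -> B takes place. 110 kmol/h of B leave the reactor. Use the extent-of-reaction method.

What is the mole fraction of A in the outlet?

0.722

For B: n = n₀ + 1ξ → 110 = 0 + 1ξ, giving ξ = 110 kmol/h.
Outlet amounts (n = n₀ + ν ξ):
  A: 505 − 2(110) = 285
  B: 0 + 1(110) = 110
Total out = 395 kmol/h; y_A = 285 / 395 = 0.7215.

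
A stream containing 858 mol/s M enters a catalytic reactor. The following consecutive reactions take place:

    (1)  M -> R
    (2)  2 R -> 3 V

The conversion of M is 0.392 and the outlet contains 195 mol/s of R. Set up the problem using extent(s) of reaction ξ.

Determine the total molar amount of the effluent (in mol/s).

Conversion of M: M consumed = 1ξ₁ = 0.392 × 858 → ξ₁ = 336.3 mol/s.
R balance: n_R = 0 + 1ξ₁ − 2ξ₂ = 195 → ξ₂ = (1·336.3 − 195)/2 = 70.67 mol/s.
Outlet amounts (n = n₀ + Σ ν·ξ):
  M: 858 − 1(336.3) = 521.7
  R: 0 + 1(336.3) − 2(70.67) = 195
  V: 0 + 3(70.67) = 212
Total out = 521.7 + 195 + 212 = 928.7 mol/s.

929 mol/s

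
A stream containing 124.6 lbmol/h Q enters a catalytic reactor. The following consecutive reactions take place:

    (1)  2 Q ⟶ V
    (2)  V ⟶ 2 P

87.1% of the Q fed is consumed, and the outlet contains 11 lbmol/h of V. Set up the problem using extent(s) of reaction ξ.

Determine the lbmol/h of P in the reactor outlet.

86.5 lbmol/h

Conversion of Q: Q consumed = 2ξ₁ = 0.871 × 124.6 → ξ₁ = 54.26 lbmol/h.
V balance: n_V = 0 + 1ξ₁ − 1ξ₂ = 11 → ξ₂ = (1·54.26 − 11)/1 = 43.26 lbmol/h.
Outlet amounts (n = n₀ + Σ ν·ξ):
  Q: 124.6 − 2(54.26) = 16.07
  V: 0 + 1(54.26) − 1(43.26) = 11
  P: 0 + 2(43.26) = 86.53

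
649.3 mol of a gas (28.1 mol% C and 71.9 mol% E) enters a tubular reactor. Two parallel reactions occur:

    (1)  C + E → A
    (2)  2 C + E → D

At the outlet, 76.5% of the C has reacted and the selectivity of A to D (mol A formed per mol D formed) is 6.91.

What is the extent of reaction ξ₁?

ξ₁ = 108 mol

Conversion of C: C consumed = 0.765 × 182.5 = 139.6 mol = 1ξ₁ + 2ξ₂.
Selectivity: 1ξ₁ / (1ξ₂) = 6.91 → ξ₁ = 6.91 ξ₂.
Substitute: (1·6.91 + 2) ξ₂ = 139.6 → ξ₂ = 15.67 mol, ξ₁ = 108.2 mol.
Outlet amounts (n = n₀ + Σ ν·ξ):
  C: 182.5 − 1(108.2) − 2(15.67) = 42.88
  E: 466.8 − 1(108.2) − 1(15.67) = 342.9
  A: 0 + 1(108.2) = 108.2
  D: 0 + 1(15.67) = 15.67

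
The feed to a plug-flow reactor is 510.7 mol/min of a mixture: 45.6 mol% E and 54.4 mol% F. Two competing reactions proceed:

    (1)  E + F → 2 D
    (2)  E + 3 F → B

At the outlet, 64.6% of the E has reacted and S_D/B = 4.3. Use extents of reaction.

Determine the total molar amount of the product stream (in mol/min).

367 mol/min

Conversion of E: E consumed = 0.646 × 232.9 = 150.4 mol/min = 1ξ₁ + 1ξ₂.
Selectivity: 2ξ₁ / (1ξ₂) = 4.3 → ξ₁ = 2.15 ξ₂.
Substitute: (1·2.15 + 1) ξ₂ = 150.4 → ξ₂ = 47.76 mol/min, ξ₁ = 102.7 mol/min.
Outlet amounts (n = n₀ + Σ ν·ξ):
  E: 232.9 − 1(102.7) − 1(47.76) = 82.44
  F: 277.8 − 1(102.7) − 3(47.76) = 31.86
  D: 0 + 2(102.7) = 205.4
  B: 0 + 1(47.76) = 47.76
Total out = 82.44 + 31.86 + 205.4 + 47.76 = 367.4 mol/min.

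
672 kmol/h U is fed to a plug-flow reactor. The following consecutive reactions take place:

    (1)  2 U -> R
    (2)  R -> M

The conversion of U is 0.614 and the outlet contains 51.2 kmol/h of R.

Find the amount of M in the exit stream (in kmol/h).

155 kmol/h

Conversion of U: U consumed = 2ξ₁ = 0.614 × 672 → ξ₁ = 206.3 kmol/h.
R balance: n_R = 0 + 1ξ₁ − 1ξ₂ = 51.2 → ξ₂ = (1·206.3 − 51.2)/1 = 155.1 kmol/h.
Outlet amounts (n = n₀ + Σ ν·ξ):
  U: 672 − 2(206.3) = 259.4
  R: 0 + 1(206.3) − 1(155.1) = 51.2
  M: 0 + 1(155.1) = 155.1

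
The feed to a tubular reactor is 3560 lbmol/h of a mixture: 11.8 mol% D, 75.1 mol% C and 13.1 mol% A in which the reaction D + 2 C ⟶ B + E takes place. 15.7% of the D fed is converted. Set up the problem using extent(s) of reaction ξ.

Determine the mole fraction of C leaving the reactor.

0.727

D reacted = 0.157 × 420.1 = 65.95 lbmol/h; ν_D = −1, so ξ = 65.95/1 = 65.95 lbmol/h.
Outlet amounts (n = n₀ + ν ξ):
  D: 420.1 − 1(65.95) = 354.1
  C: 2674 − 2(65.95) = 2542
  B: 0 + 1(65.95) = 65.95
  E: 0 + 1(65.95) = 65.95
  A: 466.4 (inert)
Total out = 3494 lbmol/h; y_C = 2542 / 3494 = 0.7274.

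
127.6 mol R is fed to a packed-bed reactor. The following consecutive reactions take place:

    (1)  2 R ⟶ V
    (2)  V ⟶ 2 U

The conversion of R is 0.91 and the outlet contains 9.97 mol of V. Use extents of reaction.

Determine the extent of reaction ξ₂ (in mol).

Conversion of R: R consumed = 2ξ₁ = 0.91 × 127.6 → ξ₁ = 58.06 mol.
V balance: n_V = 0 + 1ξ₁ − 1ξ₂ = 9.97 → ξ₂ = (1·58.06 − 9.97)/1 = 48.09 mol.
Outlet amounts (n = n₀ + Σ ν·ξ):
  R: 127.6 − 2(58.06) = 11.48
  V: 0 + 1(58.06) − 1(48.09) = 9.97
  U: 0 + 2(48.09) = 96.18

ξ₂ = 48.1 mol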